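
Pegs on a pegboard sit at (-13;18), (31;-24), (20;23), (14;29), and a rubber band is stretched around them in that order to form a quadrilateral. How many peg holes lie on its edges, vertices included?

The number of boundary lattice points is Σ gcd(|Δx|,|Δy|) = gcd(44,42) + gcd(11,47) + gcd(6,6) + gcd(27,11) = 2+1+6+1 = 10.

10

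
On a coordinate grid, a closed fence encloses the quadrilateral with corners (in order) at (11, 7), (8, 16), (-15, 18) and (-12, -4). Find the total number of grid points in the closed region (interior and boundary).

The shoelace formula gives twice the area as |[11·16 − 8·7] + [8·18 − (-15)·16] + [(-15)·(-4) − (-12)·18] + [(-12)·7 − 11·(-4)]| = 740, so the area is 370.
Summing gcd(|Δx|,|Δy|) over the edges gives the boundary count: gcd(3,9) + gcd(23,2) + gcd(3,22) + gcd(23,11) = 3+1+1+1 = 6.
Pick's theorem gives I = A − B/2 + 1 = 370 − 6/2 + 1 = 368, so the closed region contains I + B = 368 + 6 = 374 lattice points.

374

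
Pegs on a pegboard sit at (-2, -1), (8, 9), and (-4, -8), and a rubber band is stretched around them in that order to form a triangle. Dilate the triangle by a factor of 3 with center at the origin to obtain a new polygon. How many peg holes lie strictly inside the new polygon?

208

By the shoelace formula, twice the signed area is |[(-2)·9 − 8·(-1)] + [8·(-8) − (-4)·9] + [(-4)·(-1) − (-2)·(-8)]| = 50, so the area is 25.
Summing gcd(|Δx|,|Δy|) over the edges gives the boundary count: gcd(10,10) + gcd(12,17) + gcd(2,7) = 10+1+1 = 12.
Scaling by 3 multiplies the area by 3² = 9 (so the new area is 225) and multiplies the boundary lattice-point count by 3, giving 36.
By Pick's theorem, the interior count of the dilated polygon is 225 − 36/2 + 1 = 208.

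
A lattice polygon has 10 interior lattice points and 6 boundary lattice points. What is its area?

Pick's theorem states A = I + B/2 − 1, so A = 10 + 6/2 − 1 = 12.

12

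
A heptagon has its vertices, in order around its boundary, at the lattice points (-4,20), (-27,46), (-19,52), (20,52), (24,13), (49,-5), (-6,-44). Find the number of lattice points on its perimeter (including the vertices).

The number of boundary lattice points is Σ gcd(|Δx|,|Δy|) = gcd(23,26) + gcd(8,6) + gcd(39,0) + gcd(4,39) + gcd(25,18) + gcd(55,39) + gcd(2,64) = 1+2+39+1+1+1+2 = 47.

47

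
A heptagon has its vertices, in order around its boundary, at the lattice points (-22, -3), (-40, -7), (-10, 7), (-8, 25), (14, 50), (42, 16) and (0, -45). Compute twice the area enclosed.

Using the shoelace formula, 2A = |[(-22)·(-7) − (-40)·(-3)] + [(-40)·7 − (-10)·(-7)] + [(-10)·25 − (-8)·7] + [(-8)·50 − 14·25] + [14·16 − 42·50] + [42·(-45) − 0·16] + [0·(-3) − (-22)·(-45)]| = 6016, so the area is 3008.

6016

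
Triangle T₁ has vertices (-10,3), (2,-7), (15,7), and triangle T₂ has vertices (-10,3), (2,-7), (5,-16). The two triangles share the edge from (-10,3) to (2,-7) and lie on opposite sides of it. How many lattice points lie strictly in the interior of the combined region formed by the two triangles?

186

The union is the simple quadrilateral with vertices (-10,3), (15,7), (2,-7), (5,-16) in order.
The shoelace formula gives twice the area as |[(-10)·7 − 15·3] + [15·(-7) − 2·7] + [2·(-16) − 5·(-7)] + [5·3 − (-10)·(-16)]| = 376, so the area is 188.
The number of boundary lattice points is Σ gcd(|Δx|,|Δy|) = gcd(25,4) + gcd(13,14) + gcd(3,9) + gcd(15,19) = 1+1+3+1 = 6.
By Pick's theorem I = A − B/2 + 1 = 188 − 6/2 + 1 = 186.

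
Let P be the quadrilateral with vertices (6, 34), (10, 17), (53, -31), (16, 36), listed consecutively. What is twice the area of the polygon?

1283

By the shoelace formula, twice the signed area is |(6·17 − 10·34) + (10·(-31) − 53·17) + (53·36 − 16·(-31)) + (16·34 − 6·36)| = 1283, so the area is 1283/2.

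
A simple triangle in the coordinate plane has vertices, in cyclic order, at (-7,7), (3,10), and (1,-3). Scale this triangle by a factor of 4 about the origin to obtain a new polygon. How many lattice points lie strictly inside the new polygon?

985

Using the shoelace formula, 2A = |((-7)·10 − 3·7) + (3·(-3) − 1·10) + (1·7 − (-7)·(-3))| = 124, so the area is 62.
Along each edge there are gcd(|Δx|,|Δy|)+1 lattice points, so counting each shared vertex once the boundary has gcd(10,3) + gcd(2,13) + gcd(8,10) = 1+1+2 = 4.
Scaling by 4 multiplies the area by 4² = 16 (so the new area is 992) and multiplies the boundary lattice-point count by 4, giving 16.
By Pick's theorem, the interior count of the dilated polygon is 992 − 16/2 + 1 = 985.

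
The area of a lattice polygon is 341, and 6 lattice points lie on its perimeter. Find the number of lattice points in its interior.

339

Pick's theorem A = I + B/2 − 1 rearranges to I = A − B/2 + 1 = 341 − 6/2 + 1 = 339.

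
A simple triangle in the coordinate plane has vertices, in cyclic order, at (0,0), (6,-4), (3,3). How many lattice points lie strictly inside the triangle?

13

Using the shoelace formula, 2A = |[0·(-4) − 6·0] + [6·3 − 3·(-4)] + [3·0 − 0·3]| = 30, so the area is 15.
Summing gcd(|Δx|,|Δy|) over the edges gives the boundary count: gcd(6,4) + gcd(3,7) + gcd(3,3) = 2+1+3 = 6.
Pick's theorem gives I = A − B/2 + 1 = 15 − 6/2 + 1 = 13.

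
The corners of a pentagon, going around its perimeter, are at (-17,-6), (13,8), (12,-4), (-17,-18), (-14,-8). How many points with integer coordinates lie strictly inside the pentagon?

327

Using the shoelace formula, 2A = |((-17)·8 − 13·(-6)) + (13·(-4) − 12·8) + (12·(-18) − (-17)·(-4)) + ((-17)·(-8) − (-14)·(-18)) + ((-14)·(-6) − (-17)·(-8))| = 658, so the area is 329.
Summing gcd(|Δx|,|Δy|) over the edges gives the boundary count: gcd(30,14) + gcd(1,12) + gcd(29,14) + gcd(3,10) + gcd(3,2) = 2+1+1+1+1 = 6.
By Pick's theorem A = I + B/2 − 1, so I = 329 − 6/2 + 1 = 327.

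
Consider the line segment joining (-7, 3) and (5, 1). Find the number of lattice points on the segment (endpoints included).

The number of lattice points on a segment between lattice points is gcd(|Δx|,|Δy|) + 1 = gcd(12,2) + 1 = 2 + 1 = 3.

3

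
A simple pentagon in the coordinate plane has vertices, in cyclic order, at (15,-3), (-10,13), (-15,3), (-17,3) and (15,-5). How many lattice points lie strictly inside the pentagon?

195

The shoelace formula gives twice the area as |[15·13 − (-10)·(-3)] + [(-10)·3 − (-15)·13] + [(-15)·3 − (-17)·3] + [(-17)·(-5) − 15·3] + [15·(-3) − 15·(-5)]| = 406, so the area is 203.
Summing gcd(|Δx|,|Δy|) over the edges gives the boundary count: gcd(25,16) + gcd(5,10) + gcd(2,0) + gcd(32,8) + gcd(0,2) = 1+5+2+8+2 = 18.
By Pick's theorem A = I + B/2 − 1, so I = 203 − 18/2 + 1 = 195.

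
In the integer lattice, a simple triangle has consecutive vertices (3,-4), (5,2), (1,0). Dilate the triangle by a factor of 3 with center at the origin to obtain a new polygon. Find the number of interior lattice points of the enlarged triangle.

By the shoelace formula, twice the signed area is |(3·2 − 5·(-4)) + (5·0 − 1·2) + (1·(-4) − 3·0)| = 20, so the area is 10.
Along each edge there are gcd(|Δx|,|Δy|)+1 lattice points, so counting each shared vertex once the boundary has gcd(2,6) + gcd(4,2) + gcd(2,4) = 2+2+2 = 6.
Scaling by 3 multiplies the area by 3² = 9 (so the new area is 90) and multiplies the boundary lattice-point count by 3, giving 18.
By Pick's theorem, the interior count of the dilated polygon is 90 − 18/2 + 1 = 82.

82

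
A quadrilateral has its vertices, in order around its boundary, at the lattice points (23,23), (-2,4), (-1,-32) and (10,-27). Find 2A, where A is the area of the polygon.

By the shoelace formula, twice the signed area is |[23·4 − (-2)·23] + [(-2)·(-32) − (-1)·4] + [(-1)·(-27) − 10·(-32)] + [10·23 − 23·(-27)]| = 1404, so the area is 702.

1404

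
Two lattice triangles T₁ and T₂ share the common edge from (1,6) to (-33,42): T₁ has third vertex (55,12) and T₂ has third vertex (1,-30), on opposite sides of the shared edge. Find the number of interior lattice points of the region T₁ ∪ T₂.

1664

The union is the simple quadrilateral with vertices (1,6), (55,12), (-33,42), (1,-30) in order.
Using the shoelace formula, 2A = |[1·12 − 55·6] + [55·42 − (-33)·12] + [(-33)·(-30) − 1·42] + [1·6 − 1·(-30)]| = 3372, so the area is 1686.
Summing gcd(|Δx|,|Δy|) over the edges gives the boundary count: gcd(54,6) + gcd(88,30) + gcd(34,72) + gcd(0,36) = 6+2+2+36 = 46.
By Pick's theorem I = A − B/2 + 1 = 1686 − 46/2 + 1 = 1664.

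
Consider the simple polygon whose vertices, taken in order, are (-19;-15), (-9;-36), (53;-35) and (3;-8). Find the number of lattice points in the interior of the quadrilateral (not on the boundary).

By the shoelace formula, twice the signed area is |[(-19)·(-36) − (-9)·(-15)] + [(-9)·(-35) − 53·(-36)] + [53·(-8) − 3·(-35)] + [3·(-15) − (-19)·(-8)]| = 2256, so the area is 1128.
The number of boundary lattice points is Σ gcd(|Δx|,|Δy|) = gcd(10,21) + gcd(62,1) + gcd(50,27) + gcd(22,7) = 1+1+1+1 = 4.
Pick's theorem gives I = A − B/2 + 1 = 1128 − 4/2 + 1 = 1127.

1127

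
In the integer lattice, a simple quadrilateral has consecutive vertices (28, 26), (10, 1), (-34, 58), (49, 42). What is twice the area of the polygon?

3790

Using the shoelace formula, 2A = |(28·1 − 10·26) + (10·58 − (-34)·1) + ((-34)·42 − 49·58) + (49·26 − 28·42)| = 3790, so the area is 1895.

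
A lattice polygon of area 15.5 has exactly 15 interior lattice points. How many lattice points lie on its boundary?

Pick's theorem gives A = I + B/2 − 1, so B = 2(A − I + 1) = 2(15.5 − 15 + 1) = 3.

3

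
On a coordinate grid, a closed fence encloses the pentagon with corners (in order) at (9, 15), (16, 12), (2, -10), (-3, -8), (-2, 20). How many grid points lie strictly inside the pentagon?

322

The shoelace formula gives twice the area as |[9·12 − 16·15] + [16·(-10) − 2·12] + [2·(-8) − (-3)·(-10)] + [(-3)·20 − (-2)·(-8)] + [(-2)·15 − 9·20]| = 648, so the area is 324.
Summing gcd(|Δx|,|Δy|) over the edges gives the boundary count: gcd(7,3) + gcd(14,22) + gcd(5,2) + gcd(1,28) + gcd(11,5) = 1+2+1+1+1 = 6.
Pick's theorem gives I = A − B/2 + 1 = 324 − 6/2 + 1 = 322.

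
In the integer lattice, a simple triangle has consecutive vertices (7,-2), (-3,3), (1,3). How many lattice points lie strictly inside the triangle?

By the shoelace formula, twice the signed area is |(7·3 − (-3)·(-2)) + ((-3)·3 − 1·3) + (1·(-2) − 7·3)| = 20, so the area is 10.
Along each edge there are gcd(|Δx|,|Δy|)+1 lattice points, so counting each shared vertex once the boundary has gcd(10,5) + gcd(4,0) + gcd(6,5) = 5+4+1 = 10.
Pick's theorem gives I = A − B/2 + 1 = 10 − 10/2 + 1 = 6.

6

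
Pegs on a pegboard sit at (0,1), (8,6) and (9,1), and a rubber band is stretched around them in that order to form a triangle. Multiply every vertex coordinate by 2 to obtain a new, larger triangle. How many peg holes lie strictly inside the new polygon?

80

By the shoelace formula, twice the signed area is |(0·6 − 8·1) + (8·1 − 9·6) + (9·1 − 0·1)| = 45, so the area is 45/2.
The number of boundary lattice points is Σ gcd(|Δx|,|Δy|) = gcd(8,5) + gcd(1,5) + gcd(9,0) = 1+1+9 = 11.
Scaling by 2 multiplies the area by 2² = 4 (so the new area is 90) and multiplies the boundary lattice-point count by 2, giving 22.
By Pick's theorem, the interior count of the dilated polygon is 90 − 22/2 + 1 = 80.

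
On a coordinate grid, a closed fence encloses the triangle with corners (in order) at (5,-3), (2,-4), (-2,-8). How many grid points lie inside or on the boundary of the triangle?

8

Using the shoelace formula, 2A = |(5·(-4) − 2·(-3)) + (2·(-8) − (-2)·(-4)) + ((-2)·(-3) − 5·(-8))| = 8, so the area is 4.
Along each edge there are gcd(|Δx|,|Δy|)+1 lattice points, so counting each shared vertex once the boundary has gcd(3,1) + gcd(4,4) + gcd(7,5) = 1+4+1 = 6.
Pick's theorem gives I = A − B/2 + 1 = 4 − 6/2 + 1 = 2, so the closed region contains I + B = 2 + 6 = 8 lattice points.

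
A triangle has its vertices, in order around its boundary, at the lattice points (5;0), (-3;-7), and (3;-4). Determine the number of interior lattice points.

7

The shoelace formula gives twice the area as |(5·(-7) − (-3)·0) + ((-3)·(-4) − 3·(-7)) + (3·0 − 5·(-4))| = 18, so the area is 9.
The number of boundary lattice points is Σ gcd(|Δx|,|Δy|) = gcd(8,7) + gcd(6,3) + gcd(2,4) = 1+3+2 = 6.
By Pick's theorem A = I + B/2 − 1, so I = 9 − 6/2 + 1 = 7.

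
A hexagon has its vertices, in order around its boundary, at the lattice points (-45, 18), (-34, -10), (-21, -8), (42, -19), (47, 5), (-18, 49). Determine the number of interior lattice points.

The shoelace formula gives twice the area as |((-45)·(-10) − (-34)·18) + ((-34)·(-8) − (-21)·(-10)) + ((-21)·(-19) − 42·(-8)) + (42·5 − 47·(-19)) + (47·49 − (-18)·5) + ((-18)·18 − (-45)·49)| = 7236, so the area is 3618.
Along each edge there are gcd(|Δx|,|Δy|)+1 lattice points, so counting each shared vertex once the boundary has gcd(11,28) + gcd(13,2) + gcd(63,11) + gcd(5,24) + gcd(65,44) + gcd(27,31) = 1+1+1+1+1+1 = 6.
By Pick's theorem A = I + B/2 − 1, so I = 3618 − 6/2 + 1 = 3616.

3616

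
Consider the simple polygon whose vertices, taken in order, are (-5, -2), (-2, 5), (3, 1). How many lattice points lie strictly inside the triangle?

23

The shoelace formula gives twice the area as |((-5)·5 − (-2)·(-2)) + ((-2)·1 − 3·5) + (3·(-2) − (-5)·1)| = 47, so the area is 23.5.
Summing gcd(|Δx|,|Δy|) over the edges gives the boundary count: gcd(3,7) + gcd(5,4) + gcd(8,3) = 1+1+1 = 3.
Pick's theorem gives I = A − B/2 + 1 = 23.5 − 3/2 + 1 = 23.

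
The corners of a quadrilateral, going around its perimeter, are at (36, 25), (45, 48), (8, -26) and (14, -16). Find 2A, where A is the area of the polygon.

Using the shoelace formula, 2A = |(36·48 − 45·25) + (45·(-26) − 8·48) + (8·(-16) − 14·(-26)) + (14·25 − 36·(-16))| = 211, so the area is 105.5.

211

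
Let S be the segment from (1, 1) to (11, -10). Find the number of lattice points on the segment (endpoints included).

2

The number of lattice points on a segment between lattice points is gcd(|Δx|,|Δy|) + 1 = gcd(10,11) + 1 = 1 + 1 = 2.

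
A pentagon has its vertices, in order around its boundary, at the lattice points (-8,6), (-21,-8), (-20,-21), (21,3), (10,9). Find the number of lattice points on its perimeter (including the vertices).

Along each edge there are gcd(|Δx|,|Δy|)+1 lattice points, so counting each shared vertex once the boundary has gcd(13,14) + gcd(1,13) + gcd(41,24) + gcd(11,6) + gcd(18,3) = 1+1+1+1+3 = 7.

7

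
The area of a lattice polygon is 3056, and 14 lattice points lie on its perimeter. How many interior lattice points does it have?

Pick's theorem A = I + B/2 − 1 rearranges to I = A − B/2 + 1 = 3056 − 14/2 + 1 = 3050.

3050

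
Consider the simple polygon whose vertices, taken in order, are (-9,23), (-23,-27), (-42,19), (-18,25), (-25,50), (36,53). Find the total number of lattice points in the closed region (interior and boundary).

1815

By the shoelace formula, twice the signed area is |((-9)·(-27) − (-23)·23) + ((-23)·19 − (-42)·(-27)) + ((-42)·25 − (-18)·19) + ((-18)·50 − (-25)·25) + ((-25)·53 − 36·50) + (36·23 − (-9)·53)| = 3602, so the area is 1801.
Along each edge there are gcd(|Δx|,|Δy|)+1 lattice points, so counting each shared vertex once the boundary has gcd(14,50) + gcd(19,46) + gcd(24,6) + gcd(7,25) + gcd(61,3) + gcd(45,30) = 2+1+6+1+1+15 = 26.
Pick's theorem gives I = A − B/2 + 1 = 1801 − 26/2 + 1 = 1789, so the closed region contains I + B = 1789 + 26 = 1815 lattice points.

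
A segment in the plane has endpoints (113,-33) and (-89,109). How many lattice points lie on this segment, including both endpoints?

3

The number of lattice points on a segment between lattice points is gcd(|Δx|,|Δy|) + 1 = gcd(202,142) + 1 = 2 + 1 = 3.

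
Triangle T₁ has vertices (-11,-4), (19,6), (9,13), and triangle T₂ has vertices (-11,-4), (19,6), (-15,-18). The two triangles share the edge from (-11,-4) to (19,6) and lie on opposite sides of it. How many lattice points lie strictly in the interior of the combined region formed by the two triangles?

The union is the simple quadrilateral with vertices (-11,-4), (9,13), (19,6), (-15,-18) in order.
By the shoelace formula, twice the signed area is |[(-11)·13 − 9·(-4)] + [9·6 − 19·13] + [19·(-18) − (-15)·6] + [(-15)·(-4) − (-11)·(-18)]| = 690, so the area is 345.
Along each edge there are gcd(|Δx|,|Δy|)+1 lattice points, so counting each shared vertex once the boundary has gcd(20,17) + gcd(10,7) + gcd(34,24) + gcd(4,14) = 1+1+2+2 = 6.
By Pick's theorem I = A − B/2 + 1 = 345 − 6/2 + 1 = 343.

343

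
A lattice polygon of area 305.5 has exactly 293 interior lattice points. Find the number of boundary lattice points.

27

Pick's theorem gives A = I + B/2 − 1, so B = 2(A − I + 1) = 2(305.5 − 293 + 1) = 27.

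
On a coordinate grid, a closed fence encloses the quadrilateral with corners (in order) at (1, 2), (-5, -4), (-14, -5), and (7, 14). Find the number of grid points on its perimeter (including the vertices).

14

The number of boundary lattice points is Σ gcd(|Δx|,|Δy|) = gcd(6,6) + gcd(9,1) + gcd(21,19) + gcd(6,12) = 6+1+1+6 = 14.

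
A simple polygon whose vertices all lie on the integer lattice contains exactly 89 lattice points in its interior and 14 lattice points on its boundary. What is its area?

Pick's theorem states A = I + B/2 − 1, so A = 89 + 14/2 − 1 = 95.

95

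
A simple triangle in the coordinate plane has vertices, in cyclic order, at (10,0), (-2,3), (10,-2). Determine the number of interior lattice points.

10

Using the shoelace formula, 2A = |[10·3 − (-2)·0] + [(-2)·(-2) − 10·3] + [10·0 − 10·(-2)]| = 24, so the area is 12.
Summing gcd(|Δx|,|Δy|) over the edges gives the boundary count: gcd(12,3) + gcd(12,5) + gcd(0,2) = 3+1+2 = 6.
Pick's theorem gives I = A − B/2 + 1 = 12 − 6/2 + 1 = 10.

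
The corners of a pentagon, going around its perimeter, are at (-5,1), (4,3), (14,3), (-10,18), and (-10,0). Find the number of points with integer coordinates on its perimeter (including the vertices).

33

Along each edge there are gcd(|Δx|,|Δy|)+1 lattice points, so counting each shared vertex once the boundary has gcd(9,2) + gcd(10,0) + gcd(24,15) + gcd(0,18) + gcd(5,1) = 1+10+3+18+1 = 33.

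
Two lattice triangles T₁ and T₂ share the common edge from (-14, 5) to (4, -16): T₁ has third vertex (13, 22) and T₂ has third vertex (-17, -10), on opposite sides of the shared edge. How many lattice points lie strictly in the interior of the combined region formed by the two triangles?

600

The union is the simple quadrilateral with vertices (-14, 5), (13, 22), (4, -16), (-17, -10) in order.
The shoelace formula gives twice the area as |((-14)·22 − 13·5) + (13·(-16) − 4·22) + (4·(-10) − (-17)·(-16)) + ((-17)·5 − (-14)·(-10))| = 1206, so the area is 603.
Along each edge there are gcd(|Δx|,|Δy|)+1 lattice points, so counting each shared vertex once the boundary has gcd(27,17) + gcd(9,38) + gcd(21,6) + gcd(3,15) = 1+1+3+3 = 8.
By Pick's theorem I = A − B/2 + 1 = 603 − 8/2 + 1 = 600.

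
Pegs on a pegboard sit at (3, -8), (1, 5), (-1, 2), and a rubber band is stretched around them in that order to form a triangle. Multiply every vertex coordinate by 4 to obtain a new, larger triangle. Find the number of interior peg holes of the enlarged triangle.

249

The shoelace formula gives twice the area as |[3·5 − 1·(-8)] + [1·2 − (-1)·5] + [(-1)·(-8) − 3·2]| = 32, so the area is 16.
Summing gcd(|Δx|,|Δy|) over the edges gives the boundary count: gcd(2,13) + gcd(2,3) + gcd(4,10) = 1+1+2 = 4.
Scaling by 4 multiplies the area by 4² = 16 (so the new area is 256) and multiplies the boundary lattice-point count by 4, giving 16.
By Pick's theorem, the interior count of the dilated polygon is 256 − 16/2 + 1 = 249.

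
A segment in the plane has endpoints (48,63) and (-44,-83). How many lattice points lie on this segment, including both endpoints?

3

The number of lattice points on a segment between lattice points is gcd(|Δx|,|Δy|) + 1 = gcd(92,146) + 1 = 2 + 1 = 3.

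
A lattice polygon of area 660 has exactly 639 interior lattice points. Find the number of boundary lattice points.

44

Pick's theorem gives A = I + B/2 − 1, so B = 2(A − I + 1) = 2(660 − 639 + 1) = 44.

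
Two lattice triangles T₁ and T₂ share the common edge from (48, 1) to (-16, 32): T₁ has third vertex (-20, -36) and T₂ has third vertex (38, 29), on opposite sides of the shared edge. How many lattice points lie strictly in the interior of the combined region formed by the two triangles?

2975

The union is the simple quadrilateral with vertices (48, 1), (-20, -36), (-16, 32), (38, 29) in order.
Using the shoelace formula, 2A = |(48·(-36) − (-20)·1) + ((-20)·32 − (-16)·(-36)) + ((-16)·29 − 38·32) + (38·1 − 48·29)| = 5958, so the area is 2979.
Summing gcd(|Δx|,|Δy|) over the edges gives the boundary count: gcd(68,37) + gcd(4,68) + gcd(54,3) + gcd(10,28) = 1+4+3+2 = 10.
By Pick's theorem I = A − B/2 + 1 = 2979 − 10/2 + 1 = 2975.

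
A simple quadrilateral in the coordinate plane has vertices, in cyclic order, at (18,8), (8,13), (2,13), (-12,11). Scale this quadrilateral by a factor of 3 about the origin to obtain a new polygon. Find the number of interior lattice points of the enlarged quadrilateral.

Using the shoelace formula, 2A = |(18·13 − 8·8) + (8·13 − 2·13) + (2·11 − (-12)·13) + ((-12)·8 − 18·11)| = 132, so the area is 66.
The number of boundary lattice points is Σ gcd(|Δx|,|Δy|) = gcd(10,5) + gcd(6,0) + gcd(14,2) + gcd(30,3) = 5+6+2+3 = 16.
Scaling by 3 multiplies the area by 3² = 9 (so the new area is 594) and multiplies the boundary lattice-point count by 3, giving 48.
By Pick's theorem, the interior count of the dilated polygon is 594 − 48/2 + 1 = 571.

571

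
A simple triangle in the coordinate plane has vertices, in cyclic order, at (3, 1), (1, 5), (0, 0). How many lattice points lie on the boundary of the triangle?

4

Along each edge there are gcd(|Δx|,|Δy|)+1 lattice points, so counting each shared vertex once the boundary has gcd(2,4) + gcd(1,5) + gcd(3,1) = 2+1+1 = 4.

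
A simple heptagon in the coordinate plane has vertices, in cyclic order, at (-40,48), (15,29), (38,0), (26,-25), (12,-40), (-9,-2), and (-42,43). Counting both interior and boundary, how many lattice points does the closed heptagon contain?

2917

The shoelace formula gives twice the area as |((-40)·29 − 15·48) + (15·0 − 38·29) + (38·(-25) − 26·0) + (26·(-40) − 12·(-25)) + (12·(-2) − (-9)·(-40)) + ((-9)·43 − (-42)·(-2)) + ((-42)·48 − (-40)·43)| = 5823, so the area is 2911.5.
Summing gcd(|Δx|,|Δy|) over the edges gives the boundary count: gcd(55,19) + gcd(23,29) + gcd(12,25) + gcd(14,15) + gcd(21,38) + gcd(33,45) + gcd(2,5) = 1+1+1+1+1+3+1 = 9.
Pick's theorem gives I = A − B/2 + 1 = 2911.5 − 9/2 + 1 = 2908, so the closed region contains I + B = 2908 + 9 = 2917 lattice points.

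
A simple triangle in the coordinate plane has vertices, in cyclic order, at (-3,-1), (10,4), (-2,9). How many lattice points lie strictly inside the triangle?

The shoelace formula gives twice the area as |[(-3)·4 − 10·(-1)] + [10·9 − (-2)·4] + [(-2)·(-1) − (-3)·9]| = 125, so the area is 125/2.
Along each edge there are gcd(|Δx|,|Δy|)+1 lattice points, so counting each shared vertex once the boundary has gcd(13,5) + gcd(12,5) + gcd(1,10) = 1+1+1 = 3.
Pick's theorem gives I = A − B/2 + 1 = 125/2 − 3/2 + 1 = 62.

62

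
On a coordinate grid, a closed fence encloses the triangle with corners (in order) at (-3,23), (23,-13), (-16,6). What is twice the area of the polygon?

The shoelace formula gives twice the area as |[(-3)·(-13) − 23·23] + [23·6 − (-16)·(-13)] + [(-16)·23 − (-3)·6]| = 910, so the area is 455.

910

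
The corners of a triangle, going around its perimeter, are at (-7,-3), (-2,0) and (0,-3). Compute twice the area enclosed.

21

By the shoelace formula, twice the signed area is |((-7)·0 − (-2)·(-3)) + ((-2)·(-3) − 0·0) + (0·(-3) − (-7)·(-3))| = 21, so the area is 21/2.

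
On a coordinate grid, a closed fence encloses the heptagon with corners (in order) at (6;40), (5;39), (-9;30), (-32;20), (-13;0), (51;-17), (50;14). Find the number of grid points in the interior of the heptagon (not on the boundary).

Using the shoelace formula, 2A = |[6·39 − 5·40] + [5·30 − (-9)·39] + [(-9)·20 − (-32)·30] + [(-32)·0 − (-13)·20] + [(-13)·(-17) − 51·0] + [51·14 − 50·(-17)] + [50·40 − 6·14]| = 5276, so the area is 2638.
The number of boundary lattice points is Σ gcd(|Δx|,|Δy|) = gcd(1,1) + gcd(14,9) + gcd(23,10) + gcd(19,20) + gcd(64,17) + gcd(1,31) + gcd(44,26) = 1+1+1+1+1+1+2 = 8.
Pick's theorem gives I = A − B/2 + 1 = 2638 − 8/2 + 1 = 2635.

2635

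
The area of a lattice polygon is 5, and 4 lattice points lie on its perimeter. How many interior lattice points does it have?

Pick's theorem A = I + B/2 − 1 rearranges to I = A − B/2 + 1 = 5 − 4/2 + 1 = 4.

4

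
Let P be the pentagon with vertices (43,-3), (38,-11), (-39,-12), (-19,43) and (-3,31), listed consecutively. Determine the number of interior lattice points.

Using the shoelace formula, 2A = |(43·(-11) − 38·(-3)) + (38·(-12) − (-39)·(-11)) + ((-39)·43 − (-19)·(-12)) + ((-19)·31 − (-3)·43) + ((-3)·(-3) − 43·31)| = 4933, so the area is 4933/2.
Along each edge there are gcd(|Δx|,|Δy|)+1 lattice points, so counting each shared vertex once the boundary has gcd(5,8) + gcd(77,1) + gcd(20,55) + gcd(16,12) + gcd(46,34) = 1+1+5+4+2 = 13.
By Pick's theorem A = I + B/2 − 1, so I = 4933/2 − 13/2 + 1 = 2461.

2461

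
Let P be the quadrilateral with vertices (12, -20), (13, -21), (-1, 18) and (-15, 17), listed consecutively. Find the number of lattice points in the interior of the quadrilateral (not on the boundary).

284

The shoelace formula gives twice the area as |[12·(-21) − 13·(-20)] + [13·18 − (-1)·(-21)] + [(-1)·17 − (-15)·18] + [(-15)·(-20) − 12·17]| = 570, so the area is 285.
The number of boundary lattice points is Σ gcd(|Δx|,|Δy|) = gcd(1,1) + gcd(14,39) + gcd(14,1) + gcd(27,37) = 1+1+1+1 = 4.
Pick's theorem gives I = A − B/2 + 1 = 285 − 4/2 + 1 = 284.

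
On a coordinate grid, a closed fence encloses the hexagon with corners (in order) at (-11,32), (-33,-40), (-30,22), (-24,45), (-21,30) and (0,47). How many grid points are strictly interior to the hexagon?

745

Using the shoelace formula, 2A = |[(-11)·(-40) − (-33)·32] + [(-33)·22 − (-30)·(-40)] + [(-30)·45 − (-24)·22] + [(-24)·30 − (-21)·45] + [(-21)·47 − 0·30] + [0·32 − (-11)·47]| = 1497, so the area is 1497/2.
Summing gcd(|Δx|,|Δy|) over the edges gives the boundary count: gcd(22,72) + gcd(3,62) + gcd(6,23) + gcd(3,15) + gcd(21,17) + gcd(11,15) = 2+1+1+3+1+1 = 9.
By Pick's theorem A = I + B/2 − 1, so I = 1497/2 − 9/2 + 1 = 745.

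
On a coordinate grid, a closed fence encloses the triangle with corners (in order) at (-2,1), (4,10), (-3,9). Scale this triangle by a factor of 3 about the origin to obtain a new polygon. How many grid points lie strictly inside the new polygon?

Using the shoelace formula, 2A = |((-2)·10 − 4·1) + (4·9 − (-3)·10) + ((-3)·1 − (-2)·9)| = 57, so the area is 57/2.
The number of boundary lattice points is Σ gcd(|Δx|,|Δy|) = gcd(6,9) + gcd(7,1) + gcd(1,8) = 3+1+1 = 5.
Scaling by 3 multiplies the area by 3² = 9 (so the new area is 513/2) and multiplies the boundary lattice-point count by 3, giving 15.
By Pick's theorem, the interior count of the dilated polygon is 513/2 − 15/2 + 1 = 250.

250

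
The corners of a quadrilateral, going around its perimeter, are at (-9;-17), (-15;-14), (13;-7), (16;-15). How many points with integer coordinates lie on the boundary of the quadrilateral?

12

The number of boundary lattice points is Σ gcd(|Δx|,|Δy|) = gcd(6,3) + gcd(28,7) + gcd(3,8) + gcd(25,2) = 3+7+1+1 = 12.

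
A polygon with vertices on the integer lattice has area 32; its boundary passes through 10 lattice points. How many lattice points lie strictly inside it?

28

From Pick's theorem, I = A − B/2 + 1 = 32 − 10/2 + 1 = 28.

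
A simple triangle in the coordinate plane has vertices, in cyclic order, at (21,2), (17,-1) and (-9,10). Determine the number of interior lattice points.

60

The shoelace formula gives twice the area as |(21·(-1) − 17·2) + (17·10 − (-9)·(-1)) + ((-9)·2 − 21·10)| = 122, so the area is 61.
The number of boundary lattice points is Σ gcd(|Δx|,|Δy|) = gcd(4,3) + gcd(26,11) + gcd(30,8) = 1+1+2 = 4.
By Pick's theorem A = I + B/2 − 1, so I = 61 − 4/2 + 1 = 60.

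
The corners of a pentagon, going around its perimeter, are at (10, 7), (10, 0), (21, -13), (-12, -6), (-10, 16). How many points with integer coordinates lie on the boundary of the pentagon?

12

Along each edge there are gcd(|Δx|,|Δy|)+1 lattice points, so counting each shared vertex once the boundary has gcd(0,7) + gcd(11,13) + gcd(33,7) + gcd(2,22) + gcd(20,9) = 7+1+1+2+1 = 12.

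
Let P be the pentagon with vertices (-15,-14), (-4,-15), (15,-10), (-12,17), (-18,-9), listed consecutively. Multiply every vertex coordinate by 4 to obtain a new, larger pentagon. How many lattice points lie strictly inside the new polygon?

8737

The shoelace formula gives twice the area as |((-15)·(-15) − (-4)·(-14)) + ((-4)·(-10) − 15·(-15)) + (15·17 − (-12)·(-10)) + ((-12)·(-9) − (-18)·17) + ((-18)·(-14) − (-15)·(-9))| = 1100, so the area is 550.
Summing gcd(|Δx|,|Δy|) over the edges gives the boundary count: gcd(11,1) + gcd(19,5) + gcd(27,27) + gcd(6,26) + gcd(3,5) = 1+1+27+2+1 = 32.
Scaling by 4 multiplies the area by 4² = 16 (so the new area is 8800) and multiplies the boundary lattice-point count by 4, giving 128.
By Pick's theorem, the interior count of the dilated polygon is 8800 − 128/2 + 1 = 8737.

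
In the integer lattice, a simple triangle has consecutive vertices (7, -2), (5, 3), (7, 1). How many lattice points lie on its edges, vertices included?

Along each edge there are gcd(|Δx|,|Δy|)+1 lattice points, so counting each shared vertex once the boundary has gcd(2,5) + gcd(2,2) + gcd(0,3) = 1+2+3 = 6.

6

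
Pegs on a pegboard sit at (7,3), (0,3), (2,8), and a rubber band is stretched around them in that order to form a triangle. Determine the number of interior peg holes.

By the shoelace formula, twice the signed area is |(7·3 − 0·3) + (0·8 − 2·3) + (2·3 − 7·8)| = 35, so the area is 17.5.
Along each edge there are gcd(|Δx|,|Δy|)+1 lattice points, so counting each shared vertex once the boundary has gcd(7,0) + gcd(2,5) + gcd(5,5) = 7+1+5 = 13.
Pick's theorem gives I = A − B/2 + 1 = 17.5 − 13/2 + 1 = 12.

12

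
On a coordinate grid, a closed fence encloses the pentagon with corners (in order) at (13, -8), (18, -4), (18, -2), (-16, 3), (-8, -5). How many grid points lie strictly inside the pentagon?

The shoelace formula gives twice the area as |(13·(-4) − 18·(-8)) + (18·(-2) − 18·(-4)) + (18·3 − (-16)·(-2)) + ((-16)·(-5) − (-8)·3) + ((-8)·(-8) − 13·(-5))| = 383, so the area is 383/2.
Along each edge there are gcd(|Δx|,|Δy|)+1 lattice points, so counting each shared vertex once the boundary has gcd(5,4) + gcd(0,2) + gcd(34,5) + gcd(8,8) + gcd(21,3) = 1+2+1+8+3 = 15.
Pick's theorem gives I = A − B/2 + 1 = 383/2 − 15/2 + 1 = 185.

185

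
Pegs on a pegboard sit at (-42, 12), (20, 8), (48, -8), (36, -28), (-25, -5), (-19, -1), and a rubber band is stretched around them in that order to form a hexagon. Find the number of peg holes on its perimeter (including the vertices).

Along each edge there are gcd(|Δx|,|Δy|)+1 lattice points, so counting each shared vertex once the boundary has gcd(62,4) + gcd(28,16) + gcd(12,20) + gcd(61,23) + gcd(6,4) + gcd(23,13) = 2+4+4+1+2+1 = 14.

14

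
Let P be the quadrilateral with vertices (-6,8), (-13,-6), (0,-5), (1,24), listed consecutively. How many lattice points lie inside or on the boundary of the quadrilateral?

Using the shoelace formula, 2A = |((-6)·(-6) − (-13)·8) + ((-13)·(-5) − 0·(-6)) + (0·24 − 1·(-5)) + (1·8 − (-6)·24)| = 362, so the area is 181.
Summing gcd(|Δx|,|Δy|) over the edges gives the boundary count: gcd(7,14) + gcd(13,1) + gcd(1,29) + gcd(7,16) = 7+1+1+1 = 10.
Pick's theorem gives I = A − B/2 + 1 = 181 − 10/2 + 1 = 177, so the closed region contains I + B = 177 + 10 = 187 lattice points.

187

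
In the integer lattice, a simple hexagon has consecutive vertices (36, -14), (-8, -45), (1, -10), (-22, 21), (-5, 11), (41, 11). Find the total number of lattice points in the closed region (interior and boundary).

1738

By the shoelace formula, twice the signed area is |(36·(-45) − (-8)·(-14)) + ((-8)·(-10) − 1·(-45)) + (1·21 − (-22)·(-10)) + ((-22)·11 − (-5)·21) + ((-5)·11 − 41·11) + (41·(-14) − 36·11)| = 3419, so the area is 3419/2.
Along each edge there are gcd(|Δx|,|Δy|)+1 lattice points, so counting each shared vertex once the boundary has gcd(44,31) + gcd(9,35) + gcd(23,31) + gcd(17,10) + gcd(46,0) + gcd(5,25) = 1+1+1+1+46+5 = 55.
Pick's theorem gives I = A − B/2 + 1 = 3419/2 − 55/2 + 1 = 1683, so the closed region contains I + B = 1683 + 55 = 1738 lattice points.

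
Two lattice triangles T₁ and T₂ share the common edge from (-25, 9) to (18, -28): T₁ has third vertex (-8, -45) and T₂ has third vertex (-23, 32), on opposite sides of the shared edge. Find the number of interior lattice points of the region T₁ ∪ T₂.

The union is the simple quadrilateral with vertices (-25, 9), (-8, -45), (18, -28), (-23, 32) in order.
By the shoelace formula, twice the signed area is |[(-25)·(-45) − (-8)·9] + [(-8)·(-28) − 18·(-45)] + [18·32 − (-23)·(-28)] + [(-23)·9 − (-25)·32]| = 2756, so the area is 1378.
The number of boundary lattice points is Σ gcd(|Δx|,|Δy|) = gcd(17,54) + gcd(26,17) + gcd(41,60) + gcd(2,23) = 1+1+1+1 = 4.
By Pick's theorem I = A − B/2 + 1 = 1378 − 4/2 + 1 = 1377.

1377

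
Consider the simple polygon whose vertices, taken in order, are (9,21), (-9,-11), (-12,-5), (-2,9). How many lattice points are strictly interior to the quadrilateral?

By the shoelace formula, twice the signed area is |(9·(-11) − (-9)·21) + ((-9)·(-5) − (-12)·(-11)) + ((-12)·9 − (-2)·(-5)) + ((-2)·21 − 9·9)| = 238, so the area is 119.
Along each edge there are gcd(|Δx|,|Δy|)+1 lattice points, so counting each shared vertex once the boundary has gcd(18,32) + gcd(3,6) + gcd(10,14) + gcd(11,12) = 2+3+2+1 = 8.
By Pick's theorem A = I + B/2 − 1, so I = 119 − 8/2 + 1 = 116.

116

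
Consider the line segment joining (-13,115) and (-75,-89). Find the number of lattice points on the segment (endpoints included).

The number of lattice points on a segment between lattice points is gcd(|Δx|,|Δy|) + 1 = gcd(62,204) + 1 = 2 + 1 = 3.

3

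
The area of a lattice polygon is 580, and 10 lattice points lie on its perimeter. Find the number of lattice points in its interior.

From Pick's theorem, I = A − B/2 + 1 = 580 − 10/2 + 1 = 576.

576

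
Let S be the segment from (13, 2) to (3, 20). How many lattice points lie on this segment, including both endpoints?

3

The number of lattice points on a segment between lattice points is gcd(|Δx|,|Δy|) + 1 = gcd(10,18) + 1 = 2 + 1 = 3.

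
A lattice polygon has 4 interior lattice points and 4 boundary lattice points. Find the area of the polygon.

Pick's theorem states A = I + B/2 − 1, so A = 4 + 4/2 − 1 = 5.

5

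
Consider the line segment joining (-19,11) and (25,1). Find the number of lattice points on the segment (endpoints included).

The number of lattice points on a segment between lattice points is gcd(|Δx|,|Δy|) + 1 = gcd(44,10) + 1 = 2 + 1 = 3.

3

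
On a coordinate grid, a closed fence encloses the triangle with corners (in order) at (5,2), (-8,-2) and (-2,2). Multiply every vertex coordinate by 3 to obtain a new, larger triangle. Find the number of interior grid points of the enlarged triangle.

112

The shoelace formula gives twice the area as |[5·(-2) − (-8)·2] + [(-8)·2 − (-2)·(-2)] + [(-2)·2 − 5·2]| = 28, so the area is 14.
Along each edge there are gcd(|Δx|,|Δy|)+1 lattice points, so counting each shared vertex once the boundary has gcd(13,4) + gcd(6,4) + gcd(7,0) = 1+2+7 = 10.
Scaling by 3 multiplies the area by 3² = 9 (so the new area is 126) and multiplies the boundary lattice-point count by 3, giving 30.
By Pick's theorem, the interior count of the dilated polygon is 126 − 30/2 + 1 = 112.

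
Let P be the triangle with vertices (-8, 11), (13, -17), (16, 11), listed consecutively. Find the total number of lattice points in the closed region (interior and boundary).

By the shoelace formula, twice the signed area is |((-8)·(-17) − 13·11) + (13·11 − 16·(-17)) + (16·11 − (-8)·11)| = 672, so the area is 336.
The number of boundary lattice points is Σ gcd(|Δx|,|Δy|) = gcd(21,28) + gcd(3,28) + gcd(24,0) = 7+1+24 = 32.
Pick's theorem gives I = A − B/2 + 1 = 336 − 32/2 + 1 = 321, so the closed region contains I + B = 321 + 32 = 353 lattice points.

353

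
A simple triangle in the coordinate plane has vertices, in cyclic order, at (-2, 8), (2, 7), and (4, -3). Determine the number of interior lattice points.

18

Using the shoelace formula, 2A = |[(-2)·7 − 2·8] + [2·(-3) − 4·7] + [4·8 − (-2)·(-3)]| = 38, so the area is 19.
The number of boundary lattice points is Σ gcd(|Δx|,|Δy|) = gcd(4,1) + gcd(2,10) + gcd(6,11) = 1+2+1 = 4.
By Pick's theorem A = I + B/2 − 1, so I = 19 − 4/2 + 1 = 18.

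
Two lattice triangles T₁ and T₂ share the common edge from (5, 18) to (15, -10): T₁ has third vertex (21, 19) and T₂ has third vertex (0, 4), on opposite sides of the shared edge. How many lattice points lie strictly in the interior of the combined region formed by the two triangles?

The union is the simple quadrilateral with vertices (5, 18), (21, 19), (15, -10), (0, 4) in order.
The shoelace formula gives twice the area as |(5·19 − 21·18) + (21·(-10) − 15·19) + (15·4 − 0·(-10)) + (0·18 − 5·4)| = 738, so the area is 369.
The number of boundary lattice points is Σ gcd(|Δx|,|Δy|) = gcd(16,1) + gcd(6,29) + gcd(15,14) + gcd(5,14) = 1+1+1+1 = 4.
By Pick's theorem I = A − B/2 + 1 = 369 − 4/2 + 1 = 368.

368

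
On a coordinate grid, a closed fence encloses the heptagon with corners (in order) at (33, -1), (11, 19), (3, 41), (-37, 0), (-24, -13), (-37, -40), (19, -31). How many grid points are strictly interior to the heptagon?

3200

Using the shoelace formula, 2A = |[33·19 − 11·(-1)] + [11·41 − 3·19] + [3·0 − (-37)·41] + [(-37)·(-13) − (-24)·0] + [(-24)·(-40) − (-37)·(-13)] + [(-37)·(-31) − 19·(-40)] + [19·(-1) − 33·(-31)]| = 6420, so the area is 3210.
The number of boundary lattice points is Σ gcd(|Δx|,|Δy|) = gcd(22,20) + gcd(8,22) + gcd(40,41) + gcd(13,13) + gcd(13,27) + gcd(56,9) + gcd(14,30) = 2+2+1+13+1+1+2 = 22.
By Pick's theorem A = I + B/2 − 1, so I = 3210 − 22/2 + 1 = 3200.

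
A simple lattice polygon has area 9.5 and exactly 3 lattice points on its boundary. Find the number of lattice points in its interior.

From Pick's theorem, I = A − B/2 + 1 = 9.5 − 3/2 + 1 = 9.

9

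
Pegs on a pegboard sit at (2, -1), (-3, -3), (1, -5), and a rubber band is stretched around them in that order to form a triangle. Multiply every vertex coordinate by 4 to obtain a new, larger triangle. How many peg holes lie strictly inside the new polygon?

Using the shoelace formula, 2A = |[2·(-3) − (-3)·(-1)] + [(-3)·(-5) − 1·(-3)] + [1·(-1) − 2·(-5)]| = 18, so the area is 9.
Along each edge there are gcd(|Δx|,|Δy|)+1 lattice points, so counting each shared vertex once the boundary has gcd(5,2) + gcd(4,2) + gcd(1,4) = 1+2+1 = 4.
Scaling by 4 multiplies the area by 4² = 16 (so the new area is 144) and multiplies the boundary lattice-point count by 4, giving 16.
By Pick's theorem, the interior count of the dilated polygon is 144 − 16/2 + 1 = 137.

137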